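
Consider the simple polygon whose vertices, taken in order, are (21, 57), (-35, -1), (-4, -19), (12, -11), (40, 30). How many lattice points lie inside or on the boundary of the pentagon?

By the shoelace formula, twice the signed area is |[21·(-1) − (-35)·57] + [(-35)·(-19) − (-4)·(-1)] + [(-4)·(-11) − 12·(-19)] + [12·30 − 40·(-11)] + [40·57 − 21·30]| = 5357, so the area is 2678.5.
Summing gcd(|Δx|,|Δy|) over the edges gives the boundary count: gcd(56,58) + gcd(31,18) + gcd(16,8) + gcd(28,41) + gcd(19,27) = 2+1+8+1+1 = 13.
Pick's theorem gives I = A − B/2 + 1 = 2678.5 − 13/2 + 1 = 2673, so the closed region contains I + B = 2673 + 13 = 2686 lattice points.

2686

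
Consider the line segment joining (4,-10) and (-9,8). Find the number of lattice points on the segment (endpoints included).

2

The number of lattice points on a segment between lattice points is gcd(|Δx|,|Δy|) + 1 = gcd(13,18) + 1 = 1 + 1 = 2.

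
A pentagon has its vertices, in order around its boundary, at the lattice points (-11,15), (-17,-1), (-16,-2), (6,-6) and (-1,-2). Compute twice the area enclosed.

337

The shoelace formula gives twice the area as |[(-11)·(-1) − (-17)·15] + [(-17)·(-2) − (-16)·(-1)] + [(-16)·(-6) − 6·(-2)] + [6·(-2) − (-1)·(-6)] + [(-1)·15 − (-11)·(-2)]| = 337, so the area is 168.5.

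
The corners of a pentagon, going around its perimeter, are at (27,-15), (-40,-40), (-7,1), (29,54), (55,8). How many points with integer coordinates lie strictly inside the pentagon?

Using the shoelace formula, 2A = |(27·(-40) − (-40)·(-15)) + ((-40)·1 − (-7)·(-40)) + ((-7)·54 − 29·1) + (29·8 − 55·54) + (55·(-15) − 27·8)| = 6186, so the area is 3093.
The number of boundary lattice points is Σ gcd(|Δx|,|Δy|) = gcd(67,25) + gcd(33,41) + gcd(36,53) + gcd(26,46) + gcd(28,23) = 1+1+1+2+1 = 6.
By Pick's theorem A = I + B/2 − 1, so I = 3093 − 6/2 + 1 = 3091.

3091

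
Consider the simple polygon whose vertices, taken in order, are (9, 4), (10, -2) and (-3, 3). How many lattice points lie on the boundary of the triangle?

Summing gcd(|Δx|,|Δy|) over the edges gives the boundary count: gcd(1,6) + gcd(13,5) + gcd(12,1) = 1+1+1 = 3.

3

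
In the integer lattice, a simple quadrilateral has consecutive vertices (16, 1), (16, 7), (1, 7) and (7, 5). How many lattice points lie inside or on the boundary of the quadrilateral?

The shoelace formula gives twice the area as |(16·7 − 16·1) + (16·7 − 1·7) + (1·5 − 7·7) + (7·1 − 16·5)| = 84, so the area is 42.
Along each edge there are gcd(|Δx|,|Δy|)+1 lattice points, so counting each shared vertex once the boundary has gcd(0,6) + gcd(15,0) + gcd(6,2) + gcd(9,4) = 6+15+2+1 = 24.
Pick's theorem gives I = A − B/2 + 1 = 42 − 24/2 + 1 = 31, so the closed region contains I + B = 31 + 24 = 55 lattice points.

55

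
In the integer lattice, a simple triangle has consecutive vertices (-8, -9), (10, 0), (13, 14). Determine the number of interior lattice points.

108

Using the shoelace formula, 2A = |((-8)·0 − 10·(-9)) + (10·14 − 13·0) + (13·(-9) − (-8)·14)| = 225, so the area is 112.5.
The number of boundary lattice points is Σ gcd(|Δx|,|Δy|) = gcd(18,9) + gcd(3,14) + gcd(21,23) = 9+1+1 = 11.
Pick's theorem gives I = A − B/2 + 1 = 112.5 − 11/2 + 1 = 108.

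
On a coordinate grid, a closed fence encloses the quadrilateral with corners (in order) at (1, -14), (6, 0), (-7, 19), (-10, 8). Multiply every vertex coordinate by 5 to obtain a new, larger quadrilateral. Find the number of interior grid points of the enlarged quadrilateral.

By the shoelace formula, twice the signed area is |[1·0 − 6·(-14)] + [6·19 − (-7)·0] + [(-7)·8 − (-10)·19] + [(-10)·(-14) − 1·8]| = 464, so the area is 232.
Along each edge there are gcd(|Δx|,|Δy|)+1 lattice points, so counting each shared vertex once the boundary has gcd(5,14) + gcd(13,19) + gcd(3,11) + gcd(11,22) = 1+1+1+11 = 14.
Scaling by 5 multiplies the area by 5² = 25 (so the new area is 5800) and multiplies the boundary lattice-point count by 5, giving 70.
By Pick's theorem, the interior count of the dilated polygon is 5800 − 70/2 + 1 = 5766.

5766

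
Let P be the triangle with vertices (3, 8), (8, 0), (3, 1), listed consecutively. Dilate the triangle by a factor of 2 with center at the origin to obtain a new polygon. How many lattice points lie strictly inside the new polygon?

The shoelace formula gives twice the area as |[3·0 − 8·8] + [8·1 − 3·0] + [3·8 − 3·1]| = 35, so the area is 17.5.
Summing gcd(|Δx|,|Δy|) over the edges gives the boundary count: gcd(5,8) + gcd(5,1) + gcd(0,7) = 1+1+7 = 9.
Scaling by 2 multiplies the area by 2² = 4 (so the new area is 70) and multiplies the boundary lattice-point count by 2, giving 18.
By Pick's theorem, the interior count of the dilated polygon is 70 − 18/2 + 1 = 62.

62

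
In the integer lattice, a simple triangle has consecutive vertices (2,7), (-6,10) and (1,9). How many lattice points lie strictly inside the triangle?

By the shoelace formula, twice the signed area is |(2·10 − (-6)·7) + ((-6)·9 − 1·10) + (1·7 − 2·9)| = 13, so the area is 6.5.
The number of boundary lattice points is Σ gcd(|Δx|,|Δy|) = gcd(8,3) + gcd(7,1) + gcd(1,2) = 1+1+1 = 3.
By Pick's theorem A = I + B/2 − 1, so I = 6.5 − 3/2 + 1 = 6.

6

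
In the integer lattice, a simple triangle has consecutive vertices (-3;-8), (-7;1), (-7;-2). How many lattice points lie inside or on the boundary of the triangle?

10

The shoelace formula gives twice the area as |((-3)·1 − (-7)·(-8)) + ((-7)·(-2) − (-7)·1) + ((-7)·(-8) − (-3)·(-2))| = 12, so the area is 6.
The number of boundary lattice points is Σ gcd(|Δx|,|Δy|) = gcd(4,9) + gcd(0,3) + gcd(4,6) = 1+3+2 = 6.
Pick's theorem gives I = A − B/2 + 1 = 6 − 6/2 + 1 = 4, so the closed region contains I + B = 4 + 6 = 10 lattice points.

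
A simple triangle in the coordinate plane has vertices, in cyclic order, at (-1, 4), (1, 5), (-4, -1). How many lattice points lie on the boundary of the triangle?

3

Summing gcd(|Δx|,|Δy|) over the edges gives the boundary count: gcd(2,1) + gcd(5,6) + gcd(3,5) = 1+1+1 = 3.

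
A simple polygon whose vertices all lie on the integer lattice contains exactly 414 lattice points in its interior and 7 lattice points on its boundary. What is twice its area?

833

By Pick's theorem, A = I + B/2 − 1 = 414 + 7/2 − 1 = 833/2.
Hence 2A = 833.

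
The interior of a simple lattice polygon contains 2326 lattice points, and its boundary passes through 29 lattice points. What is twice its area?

4679

By Pick's theorem, A = I + B/2 − 1 = 2326 + 29/2 − 1 = 4679/2.
Hence 2A = 4679.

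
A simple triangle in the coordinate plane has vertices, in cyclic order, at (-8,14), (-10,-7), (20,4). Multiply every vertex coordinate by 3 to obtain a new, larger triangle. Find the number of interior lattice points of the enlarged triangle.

The shoelace formula gives twice the area as |[(-8)·(-7) − (-10)·14] + [(-10)·4 − 20·(-7)] + [20·14 − (-8)·4]| = 608, so the area is 304.
Summing gcd(|Δx|,|Δy|) over the edges gives the boundary count: gcd(2,21) + gcd(30,11) + gcd(28,10) = 1+1+2 = 4.
Scaling by 3 multiplies the area by 3² = 9 (so the new area is 2736) and multiplies the boundary lattice-point count by 3, giving 12.
By Pick's theorem, the interior count of the dilated polygon is 2736 − 12/2 + 1 = 2731.

2731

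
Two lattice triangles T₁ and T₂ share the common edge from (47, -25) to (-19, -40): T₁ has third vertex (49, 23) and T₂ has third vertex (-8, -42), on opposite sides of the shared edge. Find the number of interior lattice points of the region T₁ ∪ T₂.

The union is the simple quadrilateral with vertices (47, -25), (49, 23), (-19, -40), (-8, -42) in order.
The shoelace formula gives twice the area as |[47·23 − 49·(-25)] + [49·(-40) − (-19)·23] + [(-19)·(-42) − (-8)·(-40)] + [(-8)·(-25) − 47·(-42)]| = 3435, so the area is 1717.5.
Along each edge there are gcd(|Δx|,|Δy|)+1 lattice points, so counting each shared vertex once the boundary has gcd(2,48) + gcd(68,63) + gcd(11,2) + gcd(55,17) = 2+1+1+1 = 5.
By Pick's theorem I = A − B/2 + 1 = 1717.5 − 5/2 + 1 = 1716.

1716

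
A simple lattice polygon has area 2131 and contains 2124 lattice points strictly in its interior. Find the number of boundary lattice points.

16

Pick's theorem gives A = I + B/2 − 1, so B = 2(A − I + 1) = 2(2131 − 2124 + 1) = 16.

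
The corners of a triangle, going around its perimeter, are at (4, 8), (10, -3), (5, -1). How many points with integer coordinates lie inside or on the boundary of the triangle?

The shoelace formula gives twice the area as |[4·(-3) − 10·8] + [10·(-1) − 5·(-3)] + [5·8 − 4·(-1)]| = 43, so the area is 21.5.
Along each edge there are gcd(|Δx|,|Δy|)+1 lattice points, so counting each shared vertex once the boundary has gcd(6,11) + gcd(5,2) + gcd(1,9) = 1+1+1 = 3.
Pick's theorem gives I = A − B/2 + 1 = 21.5 − 3/2 + 1 = 21, so the closed region contains I + B = 21 + 3 = 24 lattice points.

24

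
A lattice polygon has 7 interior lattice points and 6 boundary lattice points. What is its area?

By Pick's theorem, A = I + B/2 − 1 = 7 + 6/2 − 1 = 9.

9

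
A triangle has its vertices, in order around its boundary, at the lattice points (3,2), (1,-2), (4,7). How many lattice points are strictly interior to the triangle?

Using the shoelace formula, 2A = |[3·(-2) − 1·2] + [1·7 − 4·(-2)] + [4·2 − 3·7]| = 6, so the area is 3.
Summing gcd(|Δx|,|Δy|) over the edges gives the boundary count: gcd(2,4) + gcd(3,9) + gcd(1,5) = 2+3+1 = 6.
Pick's theorem gives I = A − B/2 + 1 = 3 − 6/2 + 1 = 1.

1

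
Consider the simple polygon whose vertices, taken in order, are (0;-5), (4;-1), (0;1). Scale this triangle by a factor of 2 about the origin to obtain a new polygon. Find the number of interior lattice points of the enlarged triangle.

By the shoelace formula, twice the signed area is |(0·(-1) − 4·(-5)) + (4·1 − 0·(-1)) + (0·(-5) − 0·1)| = 24, so the area is 12.
Along each edge there are gcd(|Δx|,|Δy|)+1 lattice points, so counting each shared vertex once the boundary has gcd(4,4) + gcd(4,2) + gcd(0,6) = 4+2+6 = 12.
Scaling by 2 multiplies the area by 2² = 4 (so the new area is 48) and multiplies the boundary lattice-point count by 2, giving 24.
By Pick's theorem, the interior count of the dilated polygon is 48 − 24/2 + 1 = 37.

37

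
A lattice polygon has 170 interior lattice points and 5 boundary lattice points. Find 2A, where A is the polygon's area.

Pick's theorem states A = I + B/2 − 1, so A = 170 + 5/2 − 1 = 343/2.
Hence 2A = 343.

343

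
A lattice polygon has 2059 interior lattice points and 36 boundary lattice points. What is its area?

2076

Pick's theorem states A = I + B/2 − 1, so A = 2059 + 36/2 − 1 = 2076.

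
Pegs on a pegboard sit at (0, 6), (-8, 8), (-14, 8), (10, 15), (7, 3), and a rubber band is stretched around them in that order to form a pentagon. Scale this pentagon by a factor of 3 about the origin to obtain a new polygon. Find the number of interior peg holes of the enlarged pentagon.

1003

The shoelace formula gives twice the area as |(0·8 − (-8)·6) + ((-8)·8 − (-14)·8) + ((-14)·15 − 10·8) + (10·3 − 7·15) + (7·6 − 0·3)| = 227, so the area is 227/2.
Summing gcd(|Δx|,|Δy|) over the edges gives the boundary count: gcd(8,2) + gcd(6,0) + gcd(24,7) + gcd(3,12) + gcd(7,3) = 2+6+1+3+1 = 13.
Scaling by 3 multiplies the area by 3² = 9 (so the new area is 1021.5) and multiplies the boundary lattice-point count by 3, giving 39.
By Pick's theorem, the interior count of the dilated polygon is 1021.5 − 39/2 + 1 = 1003.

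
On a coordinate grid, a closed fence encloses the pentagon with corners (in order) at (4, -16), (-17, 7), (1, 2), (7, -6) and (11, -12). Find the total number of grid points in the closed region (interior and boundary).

230

Using the shoelace formula, 2A = |(4·7 − (-17)·(-16)) + ((-17)·2 − 1·7) + (1·(-6) − 7·2) + (7·(-12) − 11·(-6)) + (11·(-16) − 4·(-12))| = 451, so the area is 225.5.
The number of boundary lattice points is Σ gcd(|Δx|,|Δy|) = gcd(21,23) + gcd(18,5) + gcd(6,8) + gcd(4,6) + gcd(7,4) = 1+1+2+2+1 = 7.
Pick's theorem gives I = A − B/2 + 1 = 225.5 − 7/2 + 1 = 223, so the closed region contains I + B = 223 + 7 = 230 lattice points.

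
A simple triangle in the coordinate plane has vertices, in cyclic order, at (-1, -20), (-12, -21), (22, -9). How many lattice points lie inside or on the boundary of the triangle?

52

By the shoelace formula, twice the signed area is |[(-1)·(-21) − (-12)·(-20)] + [(-12)·(-9) − 22·(-21)] + [22·(-20) − (-1)·(-9)]| = 98, so the area is 49.
The number of boundary lattice points is Σ gcd(|Δx|,|Δy|) = gcd(11,1) + gcd(34,12) + gcd(23,11) = 1+2+1 = 4.
Pick's theorem gives I = A − B/2 + 1 = 49 − 4/2 + 1 = 48, so the closed region contains I + B = 48 + 4 = 52 lattice points.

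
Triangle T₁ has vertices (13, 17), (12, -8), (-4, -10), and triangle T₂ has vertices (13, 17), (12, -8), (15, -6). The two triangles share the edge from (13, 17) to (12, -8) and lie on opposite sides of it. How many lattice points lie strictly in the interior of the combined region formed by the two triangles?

234

The union is the simple quadrilateral with vertices (13, 17), (-4, -10), (12, -8), (15, -6) in order.
By the shoelace formula, twice the signed area is |(13·(-10) − (-4)·17) + ((-4)·(-8) − 12·(-10)) + (12·(-6) − 15·(-8)) + (15·17 − 13·(-6))| = 471, so the area is 471/2.
Along each edge there are gcd(|Δx|,|Δy|)+1 lattice points, so counting each shared vertex once the boundary has gcd(17,27) + gcd(16,2) + gcd(3,2) + gcd(2,23) = 1+2+1+1 = 5.
By Pick's theorem I = A − B/2 + 1 = 471/2 − 5/2 + 1 = 234.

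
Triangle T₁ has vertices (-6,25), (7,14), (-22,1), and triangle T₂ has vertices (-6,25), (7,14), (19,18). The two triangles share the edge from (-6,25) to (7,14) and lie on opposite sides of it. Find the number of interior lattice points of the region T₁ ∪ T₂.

The union is the simple quadrilateral with vertices (-6,25), (-22,1), (7,14), (19,18) in order.
Using the shoelace formula, 2A = |((-6)·1 − (-22)·25) + ((-22)·14 − 7·1) + (7·18 − 19·14) + (19·25 − (-6)·18)| = 672, so the area is 336.
The number of boundary lattice points is Σ gcd(|Δx|,|Δy|) = gcd(16,24) + gcd(29,13) + gcd(12,4) + gcd(25,7) = 8+1+4+1 = 14.
By Pick's theorem I = A − B/2 + 1 = 336 − 14/2 + 1 = 330.

330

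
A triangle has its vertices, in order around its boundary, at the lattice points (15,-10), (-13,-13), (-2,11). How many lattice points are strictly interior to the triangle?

319

Using the shoelace formula, 2A = |[15·(-13) − (-13)·(-10)] + [(-13)·11 − (-2)·(-13)] + [(-2)·(-10) − 15·11]| = 639, so the area is 319.5.
The number of boundary lattice points is Σ gcd(|Δx|,|Δy|) = gcd(28,3) + gcd(11,24) + gcd(17,21) = 1+1+1 = 3.
Pick's theorem gives I = A − B/2 + 1 = 319.5 − 3/2 + 1 = 319.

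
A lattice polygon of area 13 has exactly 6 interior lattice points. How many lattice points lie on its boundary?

16

Pick's theorem gives A = I + B/2 − 1, so B = 2(A − I + 1) = 2(13 − 6 + 1) = 16.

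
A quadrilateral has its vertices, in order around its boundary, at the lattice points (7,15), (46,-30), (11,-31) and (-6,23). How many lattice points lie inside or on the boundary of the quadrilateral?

By the shoelace formula, twice the signed area is |[7·(-30) − 46·15] + [46·(-31) − 11·(-30)] + [11·23 − (-6)·(-31)] + [(-6)·15 − 7·23]| = 2180, so the area is 1090.
The number of boundary lattice points is Σ gcd(|Δx|,|Δy|) = gcd(39,45) + gcd(35,1) + gcd(17,54) + gcd(13,8) = 3+1+1+1 = 6.
Pick's theorem gives I = A − B/2 + 1 = 1090 − 6/2 + 1 = 1088, so the closed region contains I + B = 1088 + 6 = 1094 lattice points.

1094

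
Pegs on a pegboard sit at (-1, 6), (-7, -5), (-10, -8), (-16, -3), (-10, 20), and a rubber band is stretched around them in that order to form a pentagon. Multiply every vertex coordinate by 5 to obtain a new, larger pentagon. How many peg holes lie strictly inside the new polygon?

5421

The shoelace formula gives twice the area as |[(-1)·(-5) − (-7)·6] + [(-7)·(-8) − (-10)·(-5)] + [(-10)·(-3) − (-16)·(-8)] + [(-16)·20 − (-10)·(-3)] + [(-10)·6 − (-1)·20]| = 435, so the area is 217.5.
Summing gcd(|Δx|,|Δy|) over the edges gives the boundary count: gcd(6,11) + gcd(3,3) + gcd(6,5) + gcd(6,23) + gcd(9,14) = 1+3+1+1+1 = 7.
Scaling by 5 multiplies the area by 5² = 25 (so the new area is 5437.5) and multiplies the boundary lattice-point count by 5, giving 35.
By Pick's theorem, the interior count of the dilated polygon is 5437.5 − 35/2 + 1 = 5421.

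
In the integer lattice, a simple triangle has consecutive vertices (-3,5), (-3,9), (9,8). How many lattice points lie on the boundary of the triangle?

8

The number of boundary lattice points is Σ gcd(|Δx|,|Δy|) = gcd(0,4) + gcd(12,1) + gcd(12,3) = 4+1+3 = 8.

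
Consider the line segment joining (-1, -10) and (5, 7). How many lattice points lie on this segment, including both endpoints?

2

The number of lattice points on a segment between lattice points is gcd(|Δx|,|Δy|) + 1 = gcd(6,17) + 1 = 1 + 1 = 2.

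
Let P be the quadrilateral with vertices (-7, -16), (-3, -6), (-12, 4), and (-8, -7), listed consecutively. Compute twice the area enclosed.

The shoelace formula gives twice the area as |[(-7)·(-6) − (-3)·(-16)] + [(-3)·4 − (-12)·(-6)] + [(-12)·(-7) − (-8)·4] + [(-8)·(-16) − (-7)·(-7)]| = 105, so the area is 105/2.

105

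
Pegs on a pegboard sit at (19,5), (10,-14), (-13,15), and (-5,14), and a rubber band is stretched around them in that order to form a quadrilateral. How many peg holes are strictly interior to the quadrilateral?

Using the shoelace formula, 2A = |(19·(-14) − 10·5) + (10·15 − (-13)·(-14)) + ((-13)·14 − (-5)·15) + ((-5)·5 − 19·14)| = 746, so the area is 373.
The number of boundary lattice points is Σ gcd(|Δx|,|Δy|) = gcd(9,19) + gcd(23,29) + gcd(8,1) + gcd(24,9) = 1+1+1+3 = 6.
Pick's theorem gives I = A − B/2 + 1 = 373 − 6/2 + 1 = 371.

371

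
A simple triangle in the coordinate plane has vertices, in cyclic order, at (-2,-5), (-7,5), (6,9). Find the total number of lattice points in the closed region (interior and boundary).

80

The shoelace formula gives twice the area as |((-2)·5 − (-7)·(-5)) + ((-7)·9 − 6·5) + (6·(-5) − (-2)·9)| = 150, so the area is 75.
Along each edge there are gcd(|Δx|,|Δy|)+1 lattice points, so counting each shared vertex once the boundary has gcd(5,10) + gcd(13,4) + gcd(8,14) = 5+1+2 = 8.
Pick's theorem gives I = A − B/2 + 1 = 75 − 8/2 + 1 = 72, so the closed region contains I + B = 72 + 8 = 80 lattice points.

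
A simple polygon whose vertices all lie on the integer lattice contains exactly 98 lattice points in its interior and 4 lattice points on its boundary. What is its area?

99

By Pick's theorem, A = I + B/2 − 1 = 98 + 4/2 − 1 = 99.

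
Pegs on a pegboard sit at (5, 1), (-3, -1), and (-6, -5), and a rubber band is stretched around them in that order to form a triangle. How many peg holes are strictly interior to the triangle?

12

The shoelace formula gives twice the area as |(5·(-1) − (-3)·1) + ((-3)·(-5) − (-6)·(-1)) + ((-6)·1 − 5·(-5))| = 26, so the area is 13.
The number of boundary lattice points is Σ gcd(|Δx|,|Δy|) = gcd(8,2) + gcd(3,4) + gcd(11,6) = 2+1+1 = 4.
By Pick's theorem A = I + B/2 − 1, so I = 13 − 4/2 + 1 = 12.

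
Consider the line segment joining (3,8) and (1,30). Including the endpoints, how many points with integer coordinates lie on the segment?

The number of lattice points on a segment between lattice points is gcd(|Δx|,|Δy|) + 1 = gcd(2,22) + 1 = 2 + 1 = 3.

3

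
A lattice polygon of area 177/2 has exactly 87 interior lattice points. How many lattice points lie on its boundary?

5

Pick's theorem gives A = I + B/2 − 1, so B = 2(A − I + 1) = 2(177/2 − 87 + 1) = 5.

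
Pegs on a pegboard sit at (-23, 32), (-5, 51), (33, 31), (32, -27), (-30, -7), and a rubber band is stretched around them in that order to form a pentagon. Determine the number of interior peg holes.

3442

Using the shoelace formula, 2A = |[(-23)·51 − (-5)·32] + [(-5)·31 − 33·51] + [33·(-27) − 32·31] + [32·(-7) − (-30)·(-27)] + [(-30)·32 − (-23)·(-7)]| = 6889, so the area is 6889/2.
Summing gcd(|Δx|,|Δy|) over the edges gives the boundary count: gcd(18,19) + gcd(38,20) + gcd(1,58) + gcd(62,20) + gcd(7,39) = 1+2+1+2+1 = 7.
By Pick's theorem A = I + B/2 − 1, so I = 6889/2 − 7/2 + 1 = 3442.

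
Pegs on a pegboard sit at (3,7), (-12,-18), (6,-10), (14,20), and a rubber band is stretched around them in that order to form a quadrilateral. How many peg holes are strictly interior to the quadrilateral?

The shoelace formula gives twice the area as |(3·(-18) − (-12)·7) + ((-12)·(-10) − 6·(-18)) + (6·20 − 14·(-10)) + (14·7 − 3·20)| = 556, so the area is 278.
Along each edge there are gcd(|Δx|,|Δy|)+1 lattice points, so counting each shared vertex once the boundary has gcd(15,25) + gcd(18,8) + gcd(8,30) + gcd(11,13) = 5+2+2+1 = 10.
Pick's theorem gives I = A − B/2 + 1 = 278 − 10/2 + 1 = 274.

274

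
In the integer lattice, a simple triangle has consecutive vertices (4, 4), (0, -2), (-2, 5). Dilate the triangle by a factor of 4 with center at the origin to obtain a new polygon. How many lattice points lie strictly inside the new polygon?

By the shoelace formula, twice the signed area is |(4·(-2) − 0·4) + (0·5 − (-2)·(-2)) + ((-2)·4 − 4·5)| = 40, so the area is 20.
The number of boundary lattice points is Σ gcd(|Δx|,|Δy|) = gcd(4,6) + gcd(2,7) + gcd(6,1) = 2+1+1 = 4.
Scaling by 4 multiplies the area by 4² = 16 (so the new area is 320) and multiplies the boundary lattice-point count by 4, giving 16.
By Pick's theorem, the interior count of the dilated polygon is 320 − 16/2 + 1 = 313.

313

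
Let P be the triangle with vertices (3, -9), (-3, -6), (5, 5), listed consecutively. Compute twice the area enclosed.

The shoelace formula gives twice the area as |(3·(-6) − (-3)·(-9)) + ((-3)·5 − 5·(-6)) + (5·(-9) − 3·5)| = 90, so the area is 45.

90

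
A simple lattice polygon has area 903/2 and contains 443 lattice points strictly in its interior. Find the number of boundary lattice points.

Pick's theorem gives A = I + B/2 − 1, so B = 2(A − I + 1) = 2(903/2 − 443 + 1) = 19.

19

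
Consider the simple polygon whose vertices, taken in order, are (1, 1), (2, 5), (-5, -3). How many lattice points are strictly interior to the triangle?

By the shoelace formula, twice the signed area is |[1·5 − 2·1] + [2·(-3) − (-5)·5] + [(-5)·1 − 1·(-3)]| = 20, so the area is 10.
Along each edge there are gcd(|Δx|,|Δy|)+1 lattice points, so counting each shared vertex once the boundary has gcd(1,4) + gcd(7,8) + gcd(6,4) = 1+1+2 = 4.
By Pick's theorem A = I + B/2 − 1, so I = 10 − 4/2 + 1 = 9.

9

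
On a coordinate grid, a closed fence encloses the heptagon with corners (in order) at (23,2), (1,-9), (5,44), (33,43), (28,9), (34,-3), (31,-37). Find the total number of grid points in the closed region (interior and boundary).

1465

By the shoelace formula, twice the signed area is |(23·(-9) − 1·2) + (1·44 − 5·(-9)) + (5·43 − 33·44) + (33·9 − 28·43) + (28·(-3) − 34·9) + (34·(-37) − 31·(-3)) + (31·2 − 23·(-37))| = 2906, so the area is 1453.
The number of boundary lattice points is Σ gcd(|Δx|,|Δy|) = gcd(22,11) + gcd(4,53) + gcd(28,1) + gcd(5,34) + gcd(6,12) + gcd(3,34) + gcd(8,39) = 11+1+1+1+6+1+1 = 22.
Pick's theorem gives I = A − B/2 + 1 = 1453 − 22/2 + 1 = 1443, so the closed region contains I + B = 1443 + 22 = 1465 lattice points.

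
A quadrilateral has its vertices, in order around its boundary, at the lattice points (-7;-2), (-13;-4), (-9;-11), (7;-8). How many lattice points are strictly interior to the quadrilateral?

92

Using the shoelace formula, 2A = |((-7)·(-4) − (-13)·(-2)) + ((-13)·(-11) − (-9)·(-4)) + ((-9)·(-8) − 7·(-11)) + (7·(-2) − (-7)·(-8))| = 188, so the area is 94.
Summing gcd(|Δx|,|Δy|) over the edges gives the boundary count: gcd(6,2) + gcd(4,7) + gcd(16,3) + gcd(14,6) = 2+1+1+2 = 6.
By Pick's theorem A = I + B/2 − 1, so I = 94 − 6/2 + 1 = 92.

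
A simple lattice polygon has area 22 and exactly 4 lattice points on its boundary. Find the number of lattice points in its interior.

From Pick's theorem, I = A − B/2 + 1 = 22 − 4/2 + 1 = 21.

21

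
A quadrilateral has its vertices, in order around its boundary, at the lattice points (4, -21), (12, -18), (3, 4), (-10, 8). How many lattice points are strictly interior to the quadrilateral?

The shoelace formula gives twice the area as |[4·(-18) − 12·(-21)] + [12·4 − 3·(-18)] + [3·8 − (-10)·4] + [(-10)·(-21) − 4·8]| = 524, so the area is 262.
The number of boundary lattice points is Σ gcd(|Δx|,|Δy|) = gcd(8,3) + gcd(9,22) + gcd(13,4) + gcd(14,29) = 1+1+1+1 = 4.
Pick's theorem gives I = A − B/2 + 1 = 262 − 4/2 + 1 = 261.

261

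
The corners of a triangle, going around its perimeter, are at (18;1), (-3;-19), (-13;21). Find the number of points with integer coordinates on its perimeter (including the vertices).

The number of boundary lattice points is Σ gcd(|Δx|,|Δy|) = gcd(21,20) + gcd(10,40) + gcd(31,20) = 1+10+1 = 12.

12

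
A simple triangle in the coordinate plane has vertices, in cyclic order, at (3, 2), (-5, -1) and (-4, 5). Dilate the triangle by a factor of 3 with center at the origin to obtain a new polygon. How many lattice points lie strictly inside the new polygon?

By the shoelace formula, twice the signed area is |[3·(-1) − (-5)·2] + [(-5)·5 − (-4)·(-1)] + [(-4)·2 − 3·5]| = 45, so the area is 45/2.
The number of boundary lattice points is Σ gcd(|Δx|,|Δy|) = gcd(8,3) + gcd(1,6) + gcd(7,3) = 1+1+1 = 3.
Scaling by 3 multiplies the area by 3² = 9 (so the new area is 202.5) and multiplies the boundary lattice-point count by 3, giving 9.
By Pick's theorem, the interior count of the dilated polygon is 202.5 − 9/2 + 1 = 199.

199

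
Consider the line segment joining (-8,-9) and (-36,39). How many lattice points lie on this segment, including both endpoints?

The number of lattice points on a segment between lattice points is gcd(|Δx|,|Δy|) + 1 = gcd(28,48) + 1 = 4 + 1 = 5.

5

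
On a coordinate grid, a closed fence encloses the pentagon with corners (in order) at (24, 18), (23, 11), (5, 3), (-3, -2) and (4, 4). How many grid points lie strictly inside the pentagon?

The shoelace formula gives twice the area as |[24·11 − 23·18] + [23·3 − 5·11] + [5·(-2) − (-3)·3] + [(-3)·4 − 4·(-2)] + [4·18 − 24·4]| = 165, so the area is 82.5.
The number of boundary lattice points is Σ gcd(|Δx|,|Δy|) = gcd(1,7) + gcd(18,8) + gcd(8,5) + gcd(7,6) + gcd(20,14) = 1+2+1+1+2 = 7.
By Pick's theorem A = I + B/2 − 1, so I = 82.5 − 7/2 + 1 = 80.

80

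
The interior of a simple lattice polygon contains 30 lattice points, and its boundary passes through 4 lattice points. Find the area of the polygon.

31

Pick's theorem states A = I + B/2 − 1, so A = 30 + 4/2 − 1 = 31.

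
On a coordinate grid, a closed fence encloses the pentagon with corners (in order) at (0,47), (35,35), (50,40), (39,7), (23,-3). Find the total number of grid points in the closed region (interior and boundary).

Using the shoelace formula, 2A = |[0·35 − 35·47] + [35·40 − 50·35] + [50·7 − 39·40] + [39·(-3) − 23·7] + [23·47 − 0·(-3)]| = 2402, so the area is 1201.
The number of boundary lattice points is Σ gcd(|Δx|,|Δy|) = gcd(35,12) + gcd(15,5) + gcd(11,33) + gcd(16,10) + gcd(23,50) = 1+5+11+2+1 = 20.
Pick's theorem gives I = A − B/2 + 1 = 1201 − 20/2 + 1 = 1192, so the closed region contains I + B = 1192 + 20 = 1212 lattice points.

1212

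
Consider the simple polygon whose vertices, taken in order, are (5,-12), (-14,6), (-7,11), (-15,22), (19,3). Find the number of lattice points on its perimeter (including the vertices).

5

The number of boundary lattice points is Σ gcd(|Δx|,|Δy|) = gcd(19,18) + gcd(7,5) + gcd(8,11) + gcd(34,19) + gcd(14,15) = 1+1+1+1+1 = 5.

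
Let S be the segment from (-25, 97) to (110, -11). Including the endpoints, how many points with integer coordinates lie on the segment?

28

The number of lattice points on a segment between lattice points is gcd(|Δx|,|Δy|) + 1 = gcd(135,108) + 1 = 27 + 1 = 28.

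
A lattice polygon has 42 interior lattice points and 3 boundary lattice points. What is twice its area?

85

By Pick's theorem, A = I + B/2 − 1 = 42 + 3/2 − 1 = 85/2.
Hence 2A = 85.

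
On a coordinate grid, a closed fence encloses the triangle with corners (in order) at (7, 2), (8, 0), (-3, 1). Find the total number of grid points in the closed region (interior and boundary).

By the shoelace formula, twice the signed area is |[7·0 − 8·2] + [8·1 − (-3)·0] + [(-3)·2 − 7·1]| = 21, so the area is 10.5.
Summing gcd(|Δx|,|Δy|) over the edges gives the boundary count: gcd(1,2) + gcd(11,1) + gcd(10,1) = 1+1+1 = 3.
Pick's theorem gives I = A − B/2 + 1 = 10.5 − 3/2 + 1 = 10, so the closed region contains I + B = 10 + 3 = 13 lattice points.

13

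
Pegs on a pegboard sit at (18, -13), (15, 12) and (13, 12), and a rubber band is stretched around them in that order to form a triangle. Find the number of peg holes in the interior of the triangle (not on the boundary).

22

By the shoelace formula, twice the signed area is |(18·12 − 15·(-13)) + (15·12 − 13·12) + (13·(-13) − 18·12)| = 50, so the area is 25.
Along each edge there are gcd(|Δx|,|Δy|)+1 lattice points, so counting each shared vertex once the boundary has gcd(3,25) + gcd(2,0) + gcd(5,25) = 1+2+5 = 8.
By Pick's theorem A = I + B/2 − 1, so I = 25 − 8/2 + 1 = 22.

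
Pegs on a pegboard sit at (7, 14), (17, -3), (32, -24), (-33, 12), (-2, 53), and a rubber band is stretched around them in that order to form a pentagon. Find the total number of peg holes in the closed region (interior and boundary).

Using the shoelace formula, 2A = |(7·(-3) − 17·14) + (17·(-24) − 32·(-3)) + (32·12 − (-33)·(-24)) + ((-33)·53 − (-2)·12) + ((-2)·14 − 7·53)| = 3103, so the area is 3103/2.
The number of boundary lattice points is Σ gcd(|Δx|,|Δy|) = gcd(10,17) + gcd(15,21) + gcd(65,36) + gcd(31,41) + gcd(9,39) = 1+3+1+1+3 = 9.
Pick's theorem gives I = A − B/2 + 1 = 3103/2 − 9/2 + 1 = 1548, so the closed region contains I + B = 1548 + 9 = 1557 lattice points.

1557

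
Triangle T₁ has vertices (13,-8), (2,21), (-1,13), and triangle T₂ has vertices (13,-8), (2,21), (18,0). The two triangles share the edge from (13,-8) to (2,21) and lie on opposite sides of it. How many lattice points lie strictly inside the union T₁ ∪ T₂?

200

The union is the simple quadrilateral with vertices (13,-8), (-1,13), (2,21), (18,0) in order.
Using the shoelace formula, 2A = |[13·13 − (-1)·(-8)] + [(-1)·21 − 2·13] + [2·0 − 18·21] + [18·(-8) − 13·0]| = 408, so the area is 204.
Summing gcd(|Δx|,|Δy|) over the edges gives the boundary count: gcd(14,21) + gcd(3,8) + gcd(16,21) + gcd(5,8) = 7+1+1+1 = 10.
By Pick's theorem I = A − B/2 + 1 = 204 − 10/2 + 1 = 200.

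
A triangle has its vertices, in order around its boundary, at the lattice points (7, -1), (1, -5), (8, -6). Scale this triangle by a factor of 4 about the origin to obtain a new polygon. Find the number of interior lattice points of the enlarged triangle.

265

Using the shoelace formula, 2A = |[7·(-5) − 1·(-1)] + [1·(-6) − 8·(-5)] + [8·(-1) − 7·(-6)]| = 34, so the area is 17.
Along each edge there are gcd(|Δx|,|Δy|)+1 lattice points, so counting each shared vertex once the boundary has gcd(6,4) + gcd(7,1) + gcd(1,5) = 2+1+1 = 4.
Scaling by 4 multiplies the area by 4² = 16 (so the new area is 272) and multiplies the boundary lattice-point count by 4, giving 16.
By Pick's theorem, the interior count of the dilated polygon is 272 − 16/2 + 1 = 265.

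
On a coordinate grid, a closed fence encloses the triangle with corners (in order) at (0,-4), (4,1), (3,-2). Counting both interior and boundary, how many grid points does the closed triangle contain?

The shoelace formula gives twice the area as |(0·1 − 4·(-4)) + (4·(-2) − 3·1) + (3·(-4) − 0·(-2))| = 7, so the area is 7/2.
The number of boundary lattice points is Σ gcd(|Δx|,|Δy|) = gcd(4,5) + gcd(1,3) + gcd(3,2) = 1+1+1 = 3.
Pick's theorem gives I = A − B/2 + 1 = 7/2 − 3/2 + 1 = 3, so the closed region contains I + B = 3 + 3 = 6 lattice points.

6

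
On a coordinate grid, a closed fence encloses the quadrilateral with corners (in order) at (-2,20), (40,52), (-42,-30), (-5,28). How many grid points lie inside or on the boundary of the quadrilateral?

The shoelace formula gives twice the area as |[(-2)·52 − 40·20] + [40·(-30) − (-42)·52] + [(-42)·28 − (-5)·(-30)] + [(-5)·20 − (-2)·28]| = 1290, so the area is 645.
Summing gcd(|Δx|,|Δy|) over the edges gives the boundary count: gcd(42,32) + gcd(82,82) + gcd(37,58) + gcd(3,8) = 2+82+1+1 = 86.
Pick's theorem gives I = A − B/2 + 1 = 645 − 86/2 + 1 = 603, so the closed region contains I + B = 603 + 86 = 689 lattice points.

689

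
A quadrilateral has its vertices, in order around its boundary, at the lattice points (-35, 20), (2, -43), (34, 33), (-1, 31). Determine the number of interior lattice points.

Using the shoelace formula, 2A = |((-35)·(-43) − 2·20) + (2·33 − 34·(-43)) + (34·31 − (-1)·33) + ((-1)·20 − (-35)·31)| = 5145, so the area is 2572.5.
Summing gcd(|Δx|,|Δy|) over the edges gives the boundary count: gcd(37,63) + gcd(32,76) + gcd(35,2) + gcd(34,11) = 1+4+1+1 = 7.
By Pick's theorem A = I + B/2 − 1, so I = 2572.5 − 7/2 + 1 = 2570.

2570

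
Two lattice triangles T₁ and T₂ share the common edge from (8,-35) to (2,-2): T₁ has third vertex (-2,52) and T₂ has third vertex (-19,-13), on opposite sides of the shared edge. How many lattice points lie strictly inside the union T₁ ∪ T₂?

The union is the simple quadrilateral with vertices (8,-35), (-2,52), (2,-2), (-19,-13) in order.
By the shoelace formula, twice the signed area is |(8·52 − (-2)·(-35)) + ((-2)·(-2) − 2·52) + (2·(-13) − (-19)·(-2)) + ((-19)·(-35) − 8·(-13))| = 951, so the area is 475.5.
The number of boundary lattice points is Σ gcd(|Δx|,|Δy|) = gcd(10,87) + gcd(4,54) + gcd(21,11) + gcd(27,22) = 1+2+1+1 = 5.
By Pick's theorem I = A − B/2 + 1 = 475.5 − 5/2 + 1 = 474.

474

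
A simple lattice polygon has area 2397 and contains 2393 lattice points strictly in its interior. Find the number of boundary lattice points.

10

Pick's theorem gives A = I + B/2 − 1, so B = 2(A − I + 1) = 2(2397 − 2393 + 1) = 10.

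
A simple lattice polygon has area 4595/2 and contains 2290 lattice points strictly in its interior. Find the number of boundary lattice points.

Pick's theorem gives A = I + B/2 − 1, so B = 2(A − I + 1) = 2(4595/2 − 2290 + 1) = 17.

17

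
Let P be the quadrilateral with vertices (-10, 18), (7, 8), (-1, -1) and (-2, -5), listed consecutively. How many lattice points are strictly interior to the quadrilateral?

The shoelace formula gives twice the area as |((-10)·8 − 7·18) + (7·(-1) − (-1)·8) + ((-1)·(-5) − (-2)·(-1)) + ((-2)·18 − (-10)·(-5))| = 288, so the area is 144.
The number of boundary lattice points is Σ gcd(|Δx|,|Δy|) = gcd(17,10) + gcd(8,9) + gcd(1,4) + gcd(8,23) = 1+1+1+1 = 4.
By Pick's theorem A = I + B/2 − 1, so I = 144 − 4/2 + 1 = 143.

143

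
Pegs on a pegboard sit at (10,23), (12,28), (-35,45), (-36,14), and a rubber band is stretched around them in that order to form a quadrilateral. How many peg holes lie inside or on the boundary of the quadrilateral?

The shoelace formula gives twice the area as |(10·28 − 12·23) + (12·45 − (-35)·28) + ((-35)·14 − (-36)·45) + ((-36)·23 − 10·14)| = 1686, so the area is 843.
Along each edge there are gcd(|Δx|,|Δy|)+1 lattice points, so counting each shared vertex once the boundary has gcd(2,5) + gcd(47,17) + gcd(1,31) + gcd(46,9) = 1+1+1+1 = 4.
Pick's theorem gives I = A − B/2 + 1 = 843 − 4/2 + 1 = 842, so the closed region contains I + B = 842 + 4 = 846 lattice points.

846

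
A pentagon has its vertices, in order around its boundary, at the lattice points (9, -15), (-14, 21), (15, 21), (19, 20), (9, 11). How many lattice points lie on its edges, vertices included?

Along each edge there are gcd(|Δx|,|Δy|)+1 lattice points, so counting each shared vertex once the boundary has gcd(23,36) + gcd(29,0) + gcd(4,1) + gcd(10,9) + gcd(0,26) = 1+29+1+1+26 = 58.

58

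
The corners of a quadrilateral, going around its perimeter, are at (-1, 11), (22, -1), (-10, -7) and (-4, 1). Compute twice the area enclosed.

The shoelace formula gives twice the area as |[(-1)·(-1) − 22·11] + [22·(-7) − (-10)·(-1)] + [(-10)·1 − (-4)·(-7)] + [(-4)·11 − (-1)·1]| = 486, so the area is 243.

486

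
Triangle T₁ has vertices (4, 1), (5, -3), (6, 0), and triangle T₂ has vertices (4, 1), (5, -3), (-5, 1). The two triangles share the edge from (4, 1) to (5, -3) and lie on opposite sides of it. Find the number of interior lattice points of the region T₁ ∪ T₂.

The union is the simple quadrilateral with vertices (4, 1), (6, 0), (5, -3), (-5, 1) in order.
By the shoelace formula, twice the signed area is |(4·0 − 6·1) + (6·(-3) − 5·0) + (5·1 − (-5)·(-3)) + ((-5)·1 − 4·1)| = 43, so the area is 43/2.
Summing gcd(|Δx|,|Δy|) over the edges gives the boundary count: gcd(2,1) + gcd(1,3) + gcd(10,4) + gcd(9,0) = 1+1+2+9 = 13.
By Pick's theorem I = A − B/2 + 1 = 43/2 − 13/2 + 1 = 16.

16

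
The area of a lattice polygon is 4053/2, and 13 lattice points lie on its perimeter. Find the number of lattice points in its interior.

Pick's theorem A = I + B/2 − 1 rearranges to I = A − B/2 + 1 = 4053/2 − 13/2 + 1 = 2021.

2021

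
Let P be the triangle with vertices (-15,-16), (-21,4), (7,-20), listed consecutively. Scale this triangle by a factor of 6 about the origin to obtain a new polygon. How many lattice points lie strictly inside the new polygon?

7465

Using the shoelace formula, 2A = |[(-15)·4 − (-21)·(-16)] + [(-21)·(-20) − 7·4] + [7·(-16) − (-15)·(-20)]| = 416, so the area is 208.
The number of boundary lattice points is Σ gcd(|Δx|,|Δy|) = gcd(6,20) + gcd(28,24) + gcd(22,4) = 2+4+2 = 8.
Scaling by 6 multiplies the area by 6² = 36 (so the new area is 7488) and multiplies the boundary lattice-point count by 6, giving 48.
By Pick's theorem, the interior count of the dilated polygon is 7488 − 48/2 + 1 = 7465.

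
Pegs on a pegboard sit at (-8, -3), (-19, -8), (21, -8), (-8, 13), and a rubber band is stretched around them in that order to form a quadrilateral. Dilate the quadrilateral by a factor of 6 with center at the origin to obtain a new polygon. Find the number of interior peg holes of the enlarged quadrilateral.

By the shoelace formula, twice the signed area is |((-8)·(-8) − (-19)·(-3)) + ((-19)·(-8) − 21·(-8)) + (21·13 − (-8)·(-8)) + ((-8)·(-3) − (-8)·13)| = 664, so the area is 332.
Along each edge there are gcd(|Δx|,|Δy|)+1 lattice points, so counting each shared vertex once the boundary has gcd(11,5) + gcd(40,0) + gcd(29,21) + gcd(0,16) = 1+40+1+16 = 58.
Scaling by 6 multiplies the area by 6² = 36 (so the new area is 11952) and multiplies the boundary lattice-point count by 6, giving 348.
By Pick's theorem, the interior count of the dilated polygon is 11952 − 348/2 + 1 = 11779.

11779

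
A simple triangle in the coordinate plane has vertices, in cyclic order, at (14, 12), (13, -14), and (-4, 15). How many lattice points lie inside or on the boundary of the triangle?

239

Using the shoelace formula, 2A = |[14·(-14) − 13·12] + [13·15 − (-4)·(-14)] + [(-4)·12 − 14·15]| = 471, so the area is 235.5.
The number of boundary lattice points is Σ gcd(|Δx|,|Δy|) = gcd(1,26) + gcd(17,29) + gcd(18,3) = 1+1+3 = 5.
Pick's theorem gives I = A − B/2 + 1 = 235.5 − 5/2 + 1 = 234, so the closed region contains I + B = 234 + 5 = 239 lattice points.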